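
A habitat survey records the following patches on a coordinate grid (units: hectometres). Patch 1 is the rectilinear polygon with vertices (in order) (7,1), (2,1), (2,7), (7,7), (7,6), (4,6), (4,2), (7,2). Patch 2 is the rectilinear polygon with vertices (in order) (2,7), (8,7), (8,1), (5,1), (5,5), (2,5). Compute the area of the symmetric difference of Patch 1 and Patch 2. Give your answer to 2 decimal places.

24.00

|Patch 1| = 18, |Patch 2| = 24, |Patch 1∩Patch 2| = 9.
|Patch 1 △ Patch 2| = |Patch 1| + |Patch 2| − 2·|Patch 1∩Patch 2| = 18 + 24 − 18 = 24.00.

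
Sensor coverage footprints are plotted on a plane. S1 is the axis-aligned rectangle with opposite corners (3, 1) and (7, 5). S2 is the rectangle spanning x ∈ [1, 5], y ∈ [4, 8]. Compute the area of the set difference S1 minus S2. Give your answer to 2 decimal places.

|S1∩S2|: x∈[3,5], y∈[4,5] → 2·1 = 2.
|S1| = 16.
|S1 ∖ S2| = |S1| − |S1∩S2| = 16 − 2 = 14.00.

14.00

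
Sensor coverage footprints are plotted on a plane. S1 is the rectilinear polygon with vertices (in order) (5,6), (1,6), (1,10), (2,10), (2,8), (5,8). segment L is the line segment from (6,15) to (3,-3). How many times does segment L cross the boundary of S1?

The segment meets the boundary at (4.5,6), (4.833,8).

2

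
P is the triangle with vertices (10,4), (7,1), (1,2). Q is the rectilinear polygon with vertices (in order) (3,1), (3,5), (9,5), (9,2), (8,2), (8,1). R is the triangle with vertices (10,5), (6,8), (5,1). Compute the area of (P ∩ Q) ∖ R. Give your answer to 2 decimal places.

|P ∩ Q| = 9.3333.
|(P ∩ Q) ∩ R| = 2.7747.
|(P ∩ Q) ∖ R| = 9.3333 − 2.7747 = 6.56.

6.56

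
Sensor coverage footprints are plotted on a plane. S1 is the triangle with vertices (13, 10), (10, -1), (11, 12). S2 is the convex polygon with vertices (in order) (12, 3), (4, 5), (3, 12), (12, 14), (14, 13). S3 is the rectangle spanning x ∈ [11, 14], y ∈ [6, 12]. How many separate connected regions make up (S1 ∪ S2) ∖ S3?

1

(S1 ∪ S2) ∖ S3 is a single connected region.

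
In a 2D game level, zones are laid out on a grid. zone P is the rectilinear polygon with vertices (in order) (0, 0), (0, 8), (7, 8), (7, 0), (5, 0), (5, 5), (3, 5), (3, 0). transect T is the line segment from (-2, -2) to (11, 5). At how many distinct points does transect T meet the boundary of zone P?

The segment meets the boundary at (7,2.846), (3,0.692), (1.714,0), (5,1.769).

4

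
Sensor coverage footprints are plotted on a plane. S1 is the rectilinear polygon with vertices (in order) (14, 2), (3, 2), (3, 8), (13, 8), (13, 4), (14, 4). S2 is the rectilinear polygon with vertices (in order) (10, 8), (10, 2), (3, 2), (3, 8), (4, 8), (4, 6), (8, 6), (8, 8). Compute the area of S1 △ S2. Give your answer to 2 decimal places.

|S1| = 62, |S2| = 34, |S1∩S2| = 34.
|S1 △ S2| = |S1| + |S2| − 2·|S1∩S2| = 62 + 34 − 68 = 28.00.

28.00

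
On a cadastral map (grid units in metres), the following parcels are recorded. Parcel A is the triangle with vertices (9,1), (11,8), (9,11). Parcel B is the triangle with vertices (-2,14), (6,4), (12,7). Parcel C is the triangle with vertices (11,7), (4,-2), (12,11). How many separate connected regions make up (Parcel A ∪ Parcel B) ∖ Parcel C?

2

(Parcel A ∪ Parcel B) ∖ Parcel C splits into 2 disjoint pieces (area 3.2758, area 41.1289).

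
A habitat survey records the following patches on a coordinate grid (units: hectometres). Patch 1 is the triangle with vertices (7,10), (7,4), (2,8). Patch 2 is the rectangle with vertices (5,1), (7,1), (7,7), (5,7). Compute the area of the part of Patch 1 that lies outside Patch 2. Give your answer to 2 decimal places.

10.60

|Patch 1| = 15, |Patch 1∩Patch 2| = 4.4.
|Patch 1 ∖ Patch 2| = |Patch 1| − |Patch 1∩Patch 2| = 15 − 4.4 = 10.60.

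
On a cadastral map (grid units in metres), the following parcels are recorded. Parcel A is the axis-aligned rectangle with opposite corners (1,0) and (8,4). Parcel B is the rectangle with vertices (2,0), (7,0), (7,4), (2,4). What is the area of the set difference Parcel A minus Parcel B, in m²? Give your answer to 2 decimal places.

|Parcel A∩Parcel B|: x∈[2,7], y∈[0,4] → 5·4 = 20.
|Parcel A| = 28.
|Parcel A ∖ Parcel B| = |Parcel A| − |Parcel A∩Parcel B| = 28 − 20 = 8.00.

8.00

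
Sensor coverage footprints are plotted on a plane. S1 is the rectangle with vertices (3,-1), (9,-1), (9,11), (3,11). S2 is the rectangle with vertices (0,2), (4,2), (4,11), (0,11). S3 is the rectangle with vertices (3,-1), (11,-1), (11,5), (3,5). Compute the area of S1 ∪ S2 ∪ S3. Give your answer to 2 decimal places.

111.00

By inclusion–exclusion:
Individual areas: |S1| = 72, |S2| = 36, |S3| = 48.
|S1∩S2|: x∈[3,4], y∈[2,11] → 1·9 = 9.
|S1∩S3|: x∈[3,9], y∈[-1,5] → 6·6 = 36.
|S2∩S3|: x∈[3,4], y∈[2,5] → 1·3 = 3.
|S1∩S2∩S3| = 3.
|S1 ∪ S2 ∪ S3| = 156 − 48 + 3 = 111.00.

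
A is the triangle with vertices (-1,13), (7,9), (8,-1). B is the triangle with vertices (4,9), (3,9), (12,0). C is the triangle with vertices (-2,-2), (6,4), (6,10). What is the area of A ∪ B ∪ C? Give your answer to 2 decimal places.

By inclusion–exclusion:
Individual areas: |A| = 38, |B| = 4.5, |C| = 24.
|A∩B| = 3.1847.
|A∩C| = 9.3476.
|B∩C| = 1.1881.
|A∩B∩C| = 1.1881.
|A ∪ B ∪ C| = 66.5 − 13.7203 + 1.1881 = 53.97.

53.97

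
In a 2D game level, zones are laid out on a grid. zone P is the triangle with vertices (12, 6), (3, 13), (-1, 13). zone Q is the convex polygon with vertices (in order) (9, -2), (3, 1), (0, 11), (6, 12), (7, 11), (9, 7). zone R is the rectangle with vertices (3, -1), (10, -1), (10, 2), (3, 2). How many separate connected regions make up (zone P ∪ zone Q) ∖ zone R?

2

(zone P ∪ zone Q) ∖ zone R splits into 2 disjoint pieces (area 75.3704, area 1).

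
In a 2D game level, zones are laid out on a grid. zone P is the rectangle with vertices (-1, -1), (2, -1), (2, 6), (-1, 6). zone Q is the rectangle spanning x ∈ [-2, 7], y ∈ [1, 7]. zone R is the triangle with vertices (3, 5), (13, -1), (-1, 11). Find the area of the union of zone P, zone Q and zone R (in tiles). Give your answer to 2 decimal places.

68.63

By inclusion–exclusion:
Individual areas: |zone P| = 21, |zone Q| = 54, |zone R| = 18.
|zone P∩zone Q|: x∈[-1,2], y∈[1,6] → 3·5 = 15.
|zone P∩zone R| = 0.
|zone Q∩zone R| = 9.3714.
|zone P∩zone Q∩zone R| = 0.
|zone P ∪ zone Q ∪ zone R| = 93 − 24.3714 + 0 = 68.63.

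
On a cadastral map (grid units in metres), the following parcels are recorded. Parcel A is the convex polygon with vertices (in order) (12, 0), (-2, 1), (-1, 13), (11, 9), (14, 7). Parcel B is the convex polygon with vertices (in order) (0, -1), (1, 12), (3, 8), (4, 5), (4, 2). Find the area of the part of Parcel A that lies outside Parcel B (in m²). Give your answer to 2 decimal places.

120.97

|Parcel A| = 149, |Parcel A∩Parcel B| = 28.0325.
|Parcel A ∖ Parcel B| = |Parcel A| − |Parcel A∩Parcel B| = 149 − 28.0325 = 120.97.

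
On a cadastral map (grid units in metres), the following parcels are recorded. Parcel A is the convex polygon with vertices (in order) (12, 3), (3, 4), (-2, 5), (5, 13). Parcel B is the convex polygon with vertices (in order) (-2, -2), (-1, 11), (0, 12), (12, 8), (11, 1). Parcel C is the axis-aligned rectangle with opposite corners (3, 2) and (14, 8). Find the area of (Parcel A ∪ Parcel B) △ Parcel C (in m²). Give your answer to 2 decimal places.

106.73

|Parcel A ∪ Parcel B| = 144.1399.
|(Parcel A ∪ Parcel B) ∩ Parcel C| = 51.7033.
|(Parcel A ∪ Parcel B) △ Parcel C| = 144.1399 + 66 − 103.4067 = 106.73.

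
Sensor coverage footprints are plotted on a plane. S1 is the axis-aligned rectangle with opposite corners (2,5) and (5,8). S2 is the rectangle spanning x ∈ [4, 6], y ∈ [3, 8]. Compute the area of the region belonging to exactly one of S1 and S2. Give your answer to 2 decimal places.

|S1∩S2|: x∈[4,5], y∈[5,8] → 1·3 = 3.
|S1 △ S2| = |S1| + |S2| − 2·|S1∩S2| = 9 + 10 − 6 = 13.00.

13.00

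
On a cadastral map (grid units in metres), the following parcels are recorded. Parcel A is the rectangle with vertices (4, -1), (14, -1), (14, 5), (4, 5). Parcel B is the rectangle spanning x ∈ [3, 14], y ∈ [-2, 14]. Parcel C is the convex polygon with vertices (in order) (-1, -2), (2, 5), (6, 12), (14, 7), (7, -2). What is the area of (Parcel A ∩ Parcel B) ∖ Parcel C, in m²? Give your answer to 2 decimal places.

|Parcel A ∩ Parcel B| = 60.
|(Parcel A ∩ Parcel B) ∩ Parcel C| = 36.6667.
|(Parcel A ∩ Parcel B) ∖ Parcel C| = 60 − 36.6667 = 23.33.

23.33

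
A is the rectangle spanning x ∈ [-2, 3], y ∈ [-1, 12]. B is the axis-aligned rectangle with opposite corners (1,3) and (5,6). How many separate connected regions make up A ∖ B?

1

A ∖ B is a single connected region.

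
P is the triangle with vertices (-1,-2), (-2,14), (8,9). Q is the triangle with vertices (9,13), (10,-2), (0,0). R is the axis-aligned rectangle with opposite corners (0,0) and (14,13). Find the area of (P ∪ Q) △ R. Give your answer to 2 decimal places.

|P ∪ Q| = 140.0587.
|(P ∪ Q) ∩ R| = 107.5905.
|(P ∪ Q) △ R| = 140.0587 + 182 − 215.181 = 106.88.

106.88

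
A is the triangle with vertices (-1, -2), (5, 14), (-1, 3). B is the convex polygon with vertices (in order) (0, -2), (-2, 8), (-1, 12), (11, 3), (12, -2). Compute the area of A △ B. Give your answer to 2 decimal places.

110.75

|A| = 15, |B| = 118.5, |A∩B| = 11.3751.
|A △ B| = |A| + |B| − 2·|A∩B| = 15 + 118.5 − 22.7501 = 110.75.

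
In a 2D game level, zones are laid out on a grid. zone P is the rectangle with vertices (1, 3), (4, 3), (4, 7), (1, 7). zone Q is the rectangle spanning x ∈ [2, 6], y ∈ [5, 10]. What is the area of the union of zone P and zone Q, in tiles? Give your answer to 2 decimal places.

28.00

By inclusion–exclusion:
Individual areas: |zone P| = 12, |zone Q| = 20.
|zone P∩zone Q|: x∈[2,4], y∈[5,7] → 2·2 = 4.
|zone P ∪ zone Q| = 32 − 4 = 28.00.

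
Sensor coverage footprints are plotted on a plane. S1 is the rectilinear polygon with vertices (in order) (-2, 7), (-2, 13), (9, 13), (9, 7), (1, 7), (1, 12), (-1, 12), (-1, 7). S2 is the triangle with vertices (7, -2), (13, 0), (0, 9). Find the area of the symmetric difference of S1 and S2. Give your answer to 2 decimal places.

|S1| = 56, |S2| = 40, |S1∩S2| = 1.1766.
|S1 △ S2| = |S1| + |S2| − 2·|S1∩S2| = 56 + 40 − 2.3532 = 93.65.

93.65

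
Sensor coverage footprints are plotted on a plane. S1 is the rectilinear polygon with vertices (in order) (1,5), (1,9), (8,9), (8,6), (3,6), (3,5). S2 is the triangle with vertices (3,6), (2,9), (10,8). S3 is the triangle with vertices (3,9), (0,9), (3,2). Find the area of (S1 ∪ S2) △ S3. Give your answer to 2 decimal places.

19.51

|S1 ∪ S2| = 23.8214.
|(S1 ∪ S2) ∩ S3| = 7.4048.
|(S1 ∪ S2) △ S3| = 23.8214 + 10.5 − 14.8095 = 19.51.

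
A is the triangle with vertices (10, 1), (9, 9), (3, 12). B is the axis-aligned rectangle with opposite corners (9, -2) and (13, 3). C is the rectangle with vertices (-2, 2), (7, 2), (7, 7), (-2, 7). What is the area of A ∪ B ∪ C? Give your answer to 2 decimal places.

By inclusion–exclusion:
Individual areas: |A| = 22.5, |B| = 20, |C| = 45.
|A∩B| = 0.9643.
|A∩C| = 0.526.
|B∩C| = 0 (no overlap).
|A∩B∩C| = 0.
|A ∪ B ∪ C| = 87.5 − 1.4903 + 0 = 86.01.

86.01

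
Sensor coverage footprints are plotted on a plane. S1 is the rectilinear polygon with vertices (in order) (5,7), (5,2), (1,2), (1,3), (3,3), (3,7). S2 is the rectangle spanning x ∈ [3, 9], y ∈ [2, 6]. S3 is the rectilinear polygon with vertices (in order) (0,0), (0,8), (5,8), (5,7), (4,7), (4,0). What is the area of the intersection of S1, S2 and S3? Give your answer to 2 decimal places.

The intersection is the polygon with vertices (3,2), (3,3), (3,6), (4,6), (4,2).
By the shoelace formula its area is 4.00.

4.00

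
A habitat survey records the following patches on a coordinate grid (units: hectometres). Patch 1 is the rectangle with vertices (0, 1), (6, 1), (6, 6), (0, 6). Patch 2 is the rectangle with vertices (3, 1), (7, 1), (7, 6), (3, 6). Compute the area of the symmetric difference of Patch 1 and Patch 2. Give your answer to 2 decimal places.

|Patch 1∩Patch 2|: x∈[3,6], y∈[1,6] → 3·5 = 15.
|Patch 1 △ Patch 2| = |Patch 1| + |Patch 2| − 2·|Patch 1∩Patch 2| = 30 + 20 − 30 = 20.00.

20.00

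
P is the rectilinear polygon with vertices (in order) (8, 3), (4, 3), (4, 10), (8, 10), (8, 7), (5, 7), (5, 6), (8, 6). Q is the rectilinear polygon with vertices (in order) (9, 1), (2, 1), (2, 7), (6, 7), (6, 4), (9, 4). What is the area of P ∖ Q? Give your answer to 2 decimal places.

|P| = 25, |P∩Q| = 9.
|P ∖ Q| = |P| − |P∩Q| = 25 − 9 = 16.00.

16.00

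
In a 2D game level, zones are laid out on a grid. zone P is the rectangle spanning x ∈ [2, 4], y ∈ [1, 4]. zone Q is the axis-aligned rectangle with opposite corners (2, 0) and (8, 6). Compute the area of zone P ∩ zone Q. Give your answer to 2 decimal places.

6.00

|zone P∩zone Q|: x∈[2,4], y∈[1,4] → 2·3 = 6.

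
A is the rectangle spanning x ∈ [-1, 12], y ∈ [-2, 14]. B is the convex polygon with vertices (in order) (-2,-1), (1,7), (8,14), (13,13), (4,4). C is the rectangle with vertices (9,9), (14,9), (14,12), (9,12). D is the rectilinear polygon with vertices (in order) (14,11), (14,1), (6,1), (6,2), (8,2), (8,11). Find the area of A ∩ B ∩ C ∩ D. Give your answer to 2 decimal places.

The intersection is the polygon with vertices (9,11), (11,11), (9,9).
By the shoelace formula its area is 2.00.

2.00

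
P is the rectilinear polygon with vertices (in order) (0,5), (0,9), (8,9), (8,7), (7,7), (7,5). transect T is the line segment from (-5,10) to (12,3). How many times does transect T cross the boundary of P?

The segment meets the boundary at (7,5.059), (0,7.941).

2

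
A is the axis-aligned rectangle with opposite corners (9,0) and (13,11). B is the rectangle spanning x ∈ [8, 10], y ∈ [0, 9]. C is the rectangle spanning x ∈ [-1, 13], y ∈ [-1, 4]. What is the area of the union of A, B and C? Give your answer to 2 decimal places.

By inclusion–exclusion:
Individual areas: |A| = 44, |B| = 18, |C| = 70.
|A∩B|: x∈[9,10], y∈[0,9] → 1·9 = 9.
|A∩C|: x∈[9,13], y∈[0,4] → 4·4 = 16.
|B∩C|: x∈[8,10], y∈[0,4] → 2·4 = 8.
|A∩B∩C| = 4.
|A ∪ B ∪ C| = 132 − 33 + 4 = 103.00.

103.00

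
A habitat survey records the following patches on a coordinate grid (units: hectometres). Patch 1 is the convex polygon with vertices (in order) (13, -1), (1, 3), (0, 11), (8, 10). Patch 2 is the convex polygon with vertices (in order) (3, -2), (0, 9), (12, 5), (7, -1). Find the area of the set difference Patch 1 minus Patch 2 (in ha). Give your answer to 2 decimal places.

36.73

|Patch 1| = 87.5, |Patch 1∩Patch 2| = 50.7673.
|Patch 1 ∖ Patch 2| = |Patch 1| − |Patch 1∩Patch 2| = 87.5 − 50.7673 = 36.73.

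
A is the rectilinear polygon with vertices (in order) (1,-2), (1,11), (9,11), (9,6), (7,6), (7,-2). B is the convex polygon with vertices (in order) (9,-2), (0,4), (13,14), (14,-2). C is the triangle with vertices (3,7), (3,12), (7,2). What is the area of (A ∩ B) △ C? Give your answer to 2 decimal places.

|A ∩ B| = 42.7692.
|(A ∩ B) ∩ C| = 5.163.
|(A ∩ B) △ C| = 42.7692 + 10 − 10.3261 = 42.44.

42.44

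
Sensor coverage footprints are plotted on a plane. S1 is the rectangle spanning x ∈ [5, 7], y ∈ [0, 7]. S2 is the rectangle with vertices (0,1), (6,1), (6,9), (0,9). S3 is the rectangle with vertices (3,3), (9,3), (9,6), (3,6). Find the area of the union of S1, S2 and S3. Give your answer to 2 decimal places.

By inclusion–exclusion:
Individual areas: |S1| = 14, |S2| = 48, |S3| = 18.
|S1∩S2|: x∈[5,6], y∈[1,7] → 1·6 = 6.
|S1∩S3|: x∈[5,7], y∈[3,6] → 2·3 = 6.
|S2∩S3|: x∈[3,6], y∈[3,6] → 3·3 = 9.
|S1∩S2∩S3| = 3.
|S1 ∪ S2 ∪ S3| = 80 − 21 + 3 = 62.00.

62.00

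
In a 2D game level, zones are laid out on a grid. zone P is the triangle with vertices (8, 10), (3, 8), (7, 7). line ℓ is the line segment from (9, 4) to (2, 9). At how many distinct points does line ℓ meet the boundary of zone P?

The segment meets the boundary at (3.256,8.103), (3.615,7.846).

2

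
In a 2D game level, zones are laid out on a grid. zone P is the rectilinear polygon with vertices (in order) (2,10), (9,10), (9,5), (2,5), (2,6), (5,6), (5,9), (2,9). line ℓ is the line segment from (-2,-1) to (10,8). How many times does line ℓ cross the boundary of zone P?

The segment meets the boundary at (9,7.25), (6,5).

2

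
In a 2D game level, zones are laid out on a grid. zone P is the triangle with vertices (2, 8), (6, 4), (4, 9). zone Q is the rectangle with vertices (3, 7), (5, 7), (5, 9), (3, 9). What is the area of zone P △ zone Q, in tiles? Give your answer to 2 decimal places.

|zone P| = 6, |zone Q| = 4, |zone P∩zone Q| = 2.55.
|zone P △ zone Q| = |zone P| + |zone Q| − 2·|zone P∩zone Q| = 6 + 4 − 5.1 = 4.90.

4.90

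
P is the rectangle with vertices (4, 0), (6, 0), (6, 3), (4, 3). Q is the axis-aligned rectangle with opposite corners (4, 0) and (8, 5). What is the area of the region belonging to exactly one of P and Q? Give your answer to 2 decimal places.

14.00

|P∩Q|: x∈[4,6], y∈[0,3] → 2·3 = 6.
|P △ Q| = |P| + |Q| − 2·|P∩Q| = 6 + 20 − 12 = 14.00.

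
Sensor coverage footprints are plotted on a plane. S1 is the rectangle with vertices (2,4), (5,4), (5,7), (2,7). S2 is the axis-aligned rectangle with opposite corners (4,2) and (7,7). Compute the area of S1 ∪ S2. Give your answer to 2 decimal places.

21.00

By inclusion–exclusion:
Individual areas: |S1| = 9, |S2| = 15.
|S1∩S2|: x∈[4,5], y∈[4,7] → 1·3 = 3.
|S1 ∪ S2| = 24 − 3 = 21.00.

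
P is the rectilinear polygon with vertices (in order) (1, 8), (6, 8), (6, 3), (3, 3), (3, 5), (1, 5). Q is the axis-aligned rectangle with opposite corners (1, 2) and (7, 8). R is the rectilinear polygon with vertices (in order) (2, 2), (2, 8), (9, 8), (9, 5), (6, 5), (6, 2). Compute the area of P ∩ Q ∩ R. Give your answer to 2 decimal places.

The intersection is the polygon with vertices (6,5), (6,3), (3,3), (3,5), (2,5), (2,8), (6,8).
By the shoelace formula its area is 18.00.

18.00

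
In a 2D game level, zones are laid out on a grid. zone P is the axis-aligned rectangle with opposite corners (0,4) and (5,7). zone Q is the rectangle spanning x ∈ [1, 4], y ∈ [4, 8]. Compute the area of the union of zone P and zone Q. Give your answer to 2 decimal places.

18.00

By inclusion–exclusion:
Individual areas: |zone P| = 15, |zone Q| = 12.
|zone P∩zone Q|: x∈[1,4], y∈[4,7] → 3·3 = 9.
|zone P ∪ zone Q| = 27 − 9 = 18.00.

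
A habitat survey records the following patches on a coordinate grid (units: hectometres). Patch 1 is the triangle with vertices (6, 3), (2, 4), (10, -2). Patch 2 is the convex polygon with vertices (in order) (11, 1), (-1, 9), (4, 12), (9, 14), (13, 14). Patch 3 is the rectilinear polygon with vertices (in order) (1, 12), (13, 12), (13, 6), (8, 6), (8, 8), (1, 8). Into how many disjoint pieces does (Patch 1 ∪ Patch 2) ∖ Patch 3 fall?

(Patch 1 ∪ Patch 2) ∖ Patch 3 splits into 3 disjoint pieces (area 8, area 35.1231, area 12.6923).

3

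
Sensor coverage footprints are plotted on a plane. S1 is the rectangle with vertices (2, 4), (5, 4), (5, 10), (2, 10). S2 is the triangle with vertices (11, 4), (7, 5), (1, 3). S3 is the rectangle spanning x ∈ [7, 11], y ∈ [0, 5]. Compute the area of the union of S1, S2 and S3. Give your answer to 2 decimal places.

By inclusion–exclusion:
Individual areas: |S1| = 18, |S2| = 7, |S3| = 20.
|S1∩S2| = 0.1667.
|S1∩S3| = 0 (no overlap).
|S2∩S3| = 2.8.
|S1∩S2∩S3| = 0.
|S1 ∪ S2 ∪ S3| = 45 − 2.9667 + 0 = 42.03.

42.03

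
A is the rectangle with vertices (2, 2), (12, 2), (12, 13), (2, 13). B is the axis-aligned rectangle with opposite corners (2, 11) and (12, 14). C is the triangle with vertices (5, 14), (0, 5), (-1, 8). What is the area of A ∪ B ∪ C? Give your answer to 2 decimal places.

128.40

By inclusion–exclusion:
Individual areas: |A| = 110, |B| = 30, |C| = 12.
|A∩B|: x∈[2,12], y∈[11,13] → 10·2 = 20.
|A∩C| = 3.3778.
|B∩C| = 2.
|A∩B∩C| = 1.7778.
|A ∪ B ∪ C| = 152 − 25.3778 + 1.7778 = 128.40.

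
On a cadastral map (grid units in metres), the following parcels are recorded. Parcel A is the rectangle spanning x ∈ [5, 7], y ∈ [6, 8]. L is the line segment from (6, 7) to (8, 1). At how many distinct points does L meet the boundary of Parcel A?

The segment meets the boundary at (6.333,6).

1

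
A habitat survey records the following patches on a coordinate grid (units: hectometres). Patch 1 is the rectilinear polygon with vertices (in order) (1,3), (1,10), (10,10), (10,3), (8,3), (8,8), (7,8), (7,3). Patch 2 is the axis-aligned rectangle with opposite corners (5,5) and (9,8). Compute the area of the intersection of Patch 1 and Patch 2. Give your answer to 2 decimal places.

9.00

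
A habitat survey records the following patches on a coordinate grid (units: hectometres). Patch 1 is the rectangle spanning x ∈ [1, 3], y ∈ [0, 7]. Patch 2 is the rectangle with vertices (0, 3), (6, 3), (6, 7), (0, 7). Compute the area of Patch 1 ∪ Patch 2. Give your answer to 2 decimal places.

By inclusion–exclusion:
Individual areas: |Patch 1| = 14, |Patch 2| = 24.
|Patch 1∩Patch 2|: x∈[1,3], y∈[3,7] → 2·4 = 8.
|Patch 1 ∪ Patch 2| = 38 − 8 = 30.00.

30.00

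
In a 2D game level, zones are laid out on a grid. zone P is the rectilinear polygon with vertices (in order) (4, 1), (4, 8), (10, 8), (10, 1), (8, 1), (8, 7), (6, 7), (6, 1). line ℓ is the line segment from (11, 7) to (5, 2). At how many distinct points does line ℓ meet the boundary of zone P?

The segment meets the boundary at (6,2.833), (8,4.5), (10,6.167).

3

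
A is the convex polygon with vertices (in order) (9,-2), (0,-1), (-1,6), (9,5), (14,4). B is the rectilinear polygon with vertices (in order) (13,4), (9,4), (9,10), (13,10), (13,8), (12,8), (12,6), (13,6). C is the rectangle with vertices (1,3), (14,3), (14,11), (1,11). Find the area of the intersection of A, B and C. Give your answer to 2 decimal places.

The intersection is the polygon with vertices (13,4), (9,4), (9,5), (13,4.2).
By the shoelace formula its area is 2.40.

2.40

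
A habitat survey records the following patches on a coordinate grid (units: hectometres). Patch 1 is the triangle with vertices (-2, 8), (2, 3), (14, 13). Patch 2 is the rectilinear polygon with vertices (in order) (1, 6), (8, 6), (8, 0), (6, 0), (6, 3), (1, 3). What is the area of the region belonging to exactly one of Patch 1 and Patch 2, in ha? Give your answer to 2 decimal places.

61.45

|Patch 1| = 50, |Patch 2| = 27, |Patch 1∩Patch 2| = 7.775.
|Patch 1 △ Patch 2| = |Patch 1| + |Patch 2| − 2·|Patch 1∩Patch 2| = 50 + 27 − 15.55 = 61.45.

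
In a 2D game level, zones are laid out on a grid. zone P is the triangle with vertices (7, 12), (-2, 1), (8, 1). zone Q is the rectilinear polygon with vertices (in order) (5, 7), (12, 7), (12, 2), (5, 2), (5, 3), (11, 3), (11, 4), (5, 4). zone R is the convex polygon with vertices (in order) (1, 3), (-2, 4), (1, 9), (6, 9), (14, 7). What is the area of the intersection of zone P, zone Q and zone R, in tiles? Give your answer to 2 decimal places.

6.05

The intersection is the polygon with vertices (5,7), (7.455,7), (7.633,5.041), (5,4.231).
By the shoelace formula its area is 6.05.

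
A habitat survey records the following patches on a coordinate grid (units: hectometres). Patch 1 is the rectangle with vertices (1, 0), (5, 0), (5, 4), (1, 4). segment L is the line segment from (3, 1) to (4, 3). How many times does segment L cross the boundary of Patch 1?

The segment lies entirely inside Patch 1 and never meets its boundary.

0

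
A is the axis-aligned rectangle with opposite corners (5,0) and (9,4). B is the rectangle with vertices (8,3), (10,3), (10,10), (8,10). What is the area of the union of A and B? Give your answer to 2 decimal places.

29.00

By inclusion–exclusion:
Individual areas: |A| = 16, |B| = 14.
|A∩B|: x∈[8,9], y∈[3,4] → 1·1 = 1.
|A ∪ B| = 30 − 1 = 29.00.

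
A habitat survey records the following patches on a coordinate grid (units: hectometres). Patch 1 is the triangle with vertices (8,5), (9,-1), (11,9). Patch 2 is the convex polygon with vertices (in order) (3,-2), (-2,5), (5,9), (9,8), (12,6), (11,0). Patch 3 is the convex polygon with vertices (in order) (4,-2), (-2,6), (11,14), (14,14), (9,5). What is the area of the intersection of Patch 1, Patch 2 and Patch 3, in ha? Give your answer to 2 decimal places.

The intersection is the polygon with vertices (9.833,7.444), (10.216,7.189), (9,5), (8.189,3.865), (8,5).
By the shoelace formula its area is 2.36.

2.36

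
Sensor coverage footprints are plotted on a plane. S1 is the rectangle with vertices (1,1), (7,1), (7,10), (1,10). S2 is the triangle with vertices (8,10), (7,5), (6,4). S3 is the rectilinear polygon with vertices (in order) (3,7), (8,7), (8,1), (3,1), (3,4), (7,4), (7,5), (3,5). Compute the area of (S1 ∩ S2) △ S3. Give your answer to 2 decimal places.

25.67

|S1 ∩ S2| = 1.
|(S1 ∩ S2) ∩ S3| = 0.6667.
|(S1 ∩ S2) △ S3| = 1 + 26 − 1.3333 = 25.67.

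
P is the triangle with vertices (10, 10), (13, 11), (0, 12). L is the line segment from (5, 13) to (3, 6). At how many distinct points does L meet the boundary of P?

The segment meets the boundary at (4.459,11.108), (4.613,11.645).

2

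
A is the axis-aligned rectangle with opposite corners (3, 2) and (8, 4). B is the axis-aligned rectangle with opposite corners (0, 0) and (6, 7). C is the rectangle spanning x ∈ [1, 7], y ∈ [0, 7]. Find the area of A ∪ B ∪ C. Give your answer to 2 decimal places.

By inclusion–exclusion:
Individual areas: |A| = 10, |B| = 42, |C| = 42.
|A∩B|: x∈[3,6], y∈[2,4] → 3·2 = 6.
|A∩C|: x∈[3,7], y∈[2,4] → 4·2 = 8.
|B∩C|: x∈[1,6], y∈[0,7] → 5·7 = 35.
|A∩B∩C| = 6.
|A ∪ B ∪ C| = 94 − 49 + 6 = 51.00.

51.00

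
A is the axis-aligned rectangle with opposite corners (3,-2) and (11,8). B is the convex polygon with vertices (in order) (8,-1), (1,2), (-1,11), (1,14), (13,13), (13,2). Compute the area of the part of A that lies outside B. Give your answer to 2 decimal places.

16.06

|A| = 80, |A∩B| = 63.9429.
|A ∖ B| = |A| − |A∩B| = 80 − 63.9429 = 16.06.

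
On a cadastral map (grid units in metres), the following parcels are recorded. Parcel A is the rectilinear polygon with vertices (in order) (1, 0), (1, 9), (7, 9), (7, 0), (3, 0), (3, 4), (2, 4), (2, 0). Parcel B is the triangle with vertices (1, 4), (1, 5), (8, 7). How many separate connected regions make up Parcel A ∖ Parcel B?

2

Parcel A ∖ Parcel B splits into 2 disjoint pieces (area 27.7143, area 18.8571).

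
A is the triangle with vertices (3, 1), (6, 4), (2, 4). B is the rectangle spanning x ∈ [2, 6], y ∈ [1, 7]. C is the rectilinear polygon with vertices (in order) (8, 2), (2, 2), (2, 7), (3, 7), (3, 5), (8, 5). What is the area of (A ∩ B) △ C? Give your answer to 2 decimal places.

|A ∩ B| = 6.
|(A ∩ B) ∩ C| = 5.3333.
|(A ∩ B) △ C| = 6 + 20 − 10.6667 = 15.33.

15.33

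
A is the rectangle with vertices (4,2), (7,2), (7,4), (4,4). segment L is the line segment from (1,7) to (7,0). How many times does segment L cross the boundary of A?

The segment meets the boundary at (5.286,2), (4,3.5).

2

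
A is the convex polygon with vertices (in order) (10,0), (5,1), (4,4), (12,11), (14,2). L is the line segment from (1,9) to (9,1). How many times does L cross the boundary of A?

1

The segment meets the boundary at (5.067,4.933).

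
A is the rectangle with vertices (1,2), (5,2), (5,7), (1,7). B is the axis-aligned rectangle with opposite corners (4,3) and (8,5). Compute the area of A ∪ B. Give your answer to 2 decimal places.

26.00

By inclusion–exclusion:
Individual areas: |A| = 20, |B| = 8.
|A∩B|: x∈[4,5], y∈[3,5] → 1·2 = 2.
|A ∪ B| = 28 − 2 = 26.00.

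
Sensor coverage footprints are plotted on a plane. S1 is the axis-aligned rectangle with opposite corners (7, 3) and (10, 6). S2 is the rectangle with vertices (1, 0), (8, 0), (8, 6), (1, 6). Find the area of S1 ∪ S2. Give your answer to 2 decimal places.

48.00

By inclusion–exclusion:
Individual areas: |S1| = 9, |S2| = 42.
|S1∩S2|: x∈[7,8], y∈[3,6] → 1·3 = 3.
|S1 ∪ S2| = 51 − 3 = 48.00.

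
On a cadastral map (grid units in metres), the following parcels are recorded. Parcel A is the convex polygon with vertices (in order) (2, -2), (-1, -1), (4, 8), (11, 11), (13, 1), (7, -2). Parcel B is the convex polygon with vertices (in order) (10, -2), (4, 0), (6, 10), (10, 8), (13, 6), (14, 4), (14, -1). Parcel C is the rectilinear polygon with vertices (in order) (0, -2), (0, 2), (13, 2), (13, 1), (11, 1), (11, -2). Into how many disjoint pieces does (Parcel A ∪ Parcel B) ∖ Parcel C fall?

(Parcel A ∪ Parcel B) ∖ Parcel C splits into 2 disjoint pieces (area 1.0667, area 85.3558).

2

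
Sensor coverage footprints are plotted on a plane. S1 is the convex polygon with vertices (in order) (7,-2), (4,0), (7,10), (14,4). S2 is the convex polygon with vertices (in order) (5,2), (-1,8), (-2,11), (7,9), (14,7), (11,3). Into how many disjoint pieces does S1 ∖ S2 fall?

S1 ∖ S2 splits into 2 disjoint pieces (area 25.4072, area 1.0156).

2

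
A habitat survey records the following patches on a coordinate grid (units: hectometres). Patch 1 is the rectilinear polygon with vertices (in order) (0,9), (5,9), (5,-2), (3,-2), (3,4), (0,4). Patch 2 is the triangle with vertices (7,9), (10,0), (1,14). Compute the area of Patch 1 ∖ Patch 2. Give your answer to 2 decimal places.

|Patch 1| = 37, |Patch 1∩Patch 2| = 0.4802.
|Patch 1 ∖ Patch 2| = |Patch 1| − |Patch 1∩Patch 2| = 37 − 0.4802 = 36.52.

36.52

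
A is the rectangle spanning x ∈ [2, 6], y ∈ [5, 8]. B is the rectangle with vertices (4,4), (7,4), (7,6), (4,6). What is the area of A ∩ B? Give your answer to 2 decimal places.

2.00

|A∩B|: x∈[4,6], y∈[5,6] → 2·1 = 2.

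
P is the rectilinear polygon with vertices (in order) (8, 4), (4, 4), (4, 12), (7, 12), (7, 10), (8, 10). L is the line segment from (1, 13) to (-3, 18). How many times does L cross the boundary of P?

The segment lies entirely outside P and never meets its boundary.

0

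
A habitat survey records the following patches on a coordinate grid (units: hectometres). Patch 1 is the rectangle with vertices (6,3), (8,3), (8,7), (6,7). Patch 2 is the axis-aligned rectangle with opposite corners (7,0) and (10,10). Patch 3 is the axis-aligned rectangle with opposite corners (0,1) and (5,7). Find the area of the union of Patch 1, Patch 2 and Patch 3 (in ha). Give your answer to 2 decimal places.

64.00

By inclusion–exclusion:
Individual areas: |Patch 1| = 8, |Patch 2| = 30, |Patch 3| = 30.
|Patch 1∩Patch 2|: x∈[7,8], y∈[3,7] → 1·4 = 4.
|Patch 1∩Patch 3| = 0 (no overlap).
|Patch 2∩Patch 3| = 0 (no overlap).
|Patch 1∩Patch 2∩Patch 3| = 0.
|Patch 1 ∪ Patch 2 ∪ Patch 3| = 68 − 4 + 0 = 64.00.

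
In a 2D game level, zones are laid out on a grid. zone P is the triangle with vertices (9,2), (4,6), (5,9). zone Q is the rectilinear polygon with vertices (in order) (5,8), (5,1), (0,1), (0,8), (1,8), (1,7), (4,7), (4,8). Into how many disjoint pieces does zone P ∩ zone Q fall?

1

zone P ∩ zone Q is a single connected region.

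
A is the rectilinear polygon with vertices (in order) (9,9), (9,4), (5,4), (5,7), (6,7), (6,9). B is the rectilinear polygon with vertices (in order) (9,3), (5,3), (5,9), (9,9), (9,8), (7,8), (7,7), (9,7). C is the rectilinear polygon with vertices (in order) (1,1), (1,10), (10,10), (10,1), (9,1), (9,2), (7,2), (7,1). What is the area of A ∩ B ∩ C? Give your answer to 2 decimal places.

16.00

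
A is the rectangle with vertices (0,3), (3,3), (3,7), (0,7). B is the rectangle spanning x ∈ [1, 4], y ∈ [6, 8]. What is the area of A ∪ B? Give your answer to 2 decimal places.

By inclusion–exclusion:
Individual areas: |A| = 12, |B| = 6.
|A∩B|: x∈[1,3], y∈[6,7] → 2·1 = 2.
|A ∪ B| = 18 − 2 = 16.00.

16.00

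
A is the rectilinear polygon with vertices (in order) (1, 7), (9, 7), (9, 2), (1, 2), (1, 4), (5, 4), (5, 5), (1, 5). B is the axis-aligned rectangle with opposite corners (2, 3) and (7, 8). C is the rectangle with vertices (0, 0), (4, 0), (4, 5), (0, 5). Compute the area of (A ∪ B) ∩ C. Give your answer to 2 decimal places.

8.00

|A ∪ B| = 44.
|(A ∪ B) ∩ C| = 8.00.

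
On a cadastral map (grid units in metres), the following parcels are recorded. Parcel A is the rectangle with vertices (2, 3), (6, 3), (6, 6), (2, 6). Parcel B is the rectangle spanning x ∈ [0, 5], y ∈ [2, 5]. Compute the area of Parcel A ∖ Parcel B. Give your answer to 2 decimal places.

6.00

|Parcel A∩Parcel B|: x∈[2,5], y∈[3,5] → 3·2 = 6.
|Parcel A| = 12.
|Parcel A ∖ Parcel B| = |Parcel A| − |Parcel A∩Parcel B| = 12 − 6 = 6.00.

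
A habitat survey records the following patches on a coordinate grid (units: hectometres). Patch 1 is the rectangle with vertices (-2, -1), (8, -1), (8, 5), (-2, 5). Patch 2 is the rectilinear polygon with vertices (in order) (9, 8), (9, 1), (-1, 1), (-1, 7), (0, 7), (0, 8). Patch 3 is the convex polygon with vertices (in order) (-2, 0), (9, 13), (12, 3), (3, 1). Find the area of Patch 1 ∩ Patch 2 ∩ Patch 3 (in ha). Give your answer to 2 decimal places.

27.05

The intersection is the polygon with vertices (8,2.111), (3,1), (-1,1), (-1,1.182), (2.231,5), (8,5).
By the shoelace formula its area is 27.05.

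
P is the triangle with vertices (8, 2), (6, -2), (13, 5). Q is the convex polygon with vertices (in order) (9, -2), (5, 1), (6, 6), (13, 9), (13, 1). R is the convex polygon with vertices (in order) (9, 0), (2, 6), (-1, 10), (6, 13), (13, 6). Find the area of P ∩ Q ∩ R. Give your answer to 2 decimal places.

4.59

The intersection is the polygon with vertices (11.889,4.333), (11,3), (8.461,0.462), (7.6,1.2), (8,2).
By the shoelace formula its area is 4.59.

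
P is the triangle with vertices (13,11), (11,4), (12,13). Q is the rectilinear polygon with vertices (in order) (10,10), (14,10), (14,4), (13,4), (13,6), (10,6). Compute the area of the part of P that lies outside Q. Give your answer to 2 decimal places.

2.71

|P| = 5.5, |P∩Q| = 2.7937.
|P ∖ Q| = |P| − |P∩Q| = 5.5 − 2.7937 = 2.71.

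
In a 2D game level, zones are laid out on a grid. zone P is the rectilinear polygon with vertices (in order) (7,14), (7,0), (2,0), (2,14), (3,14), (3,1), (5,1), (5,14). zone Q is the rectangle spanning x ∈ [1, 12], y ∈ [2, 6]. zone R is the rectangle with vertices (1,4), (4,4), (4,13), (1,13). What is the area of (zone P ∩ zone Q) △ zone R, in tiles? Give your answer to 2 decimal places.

|zone P ∩ zone Q| = 12.
|(zone P ∩ zone Q) ∩ zone R| = 2.
|(zone P ∩ zone Q) △ zone R| = 12 + 27 − 4 = 35.00.

35.00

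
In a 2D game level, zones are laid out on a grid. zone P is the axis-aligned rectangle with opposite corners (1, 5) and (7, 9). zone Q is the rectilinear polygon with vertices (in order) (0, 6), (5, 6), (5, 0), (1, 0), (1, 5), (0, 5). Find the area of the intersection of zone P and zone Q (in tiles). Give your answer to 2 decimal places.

The intersection is the polygon with vertices (1,6), (5,6), (5,5), (1,5).
By the shoelace formula its area is 4.00.

4.00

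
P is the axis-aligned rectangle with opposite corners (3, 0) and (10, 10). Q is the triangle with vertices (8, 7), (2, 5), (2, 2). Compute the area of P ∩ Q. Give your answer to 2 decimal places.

The intersection is the polygon with vertices (3,5.333), (8,7), (3,2.833).
By the shoelace formula its area is 6.25.

6.25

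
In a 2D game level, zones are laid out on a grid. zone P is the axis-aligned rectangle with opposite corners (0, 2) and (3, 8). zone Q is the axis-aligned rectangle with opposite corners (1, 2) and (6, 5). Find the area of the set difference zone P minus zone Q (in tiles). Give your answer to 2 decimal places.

12.00

|zone P∩zone Q|: x∈[1,3], y∈[2,5] → 2·3 = 6.
|zone P| = 18.
|zone P ∖ zone Q| = |zone P| − |zone P∩zone Q| = 18 − 6 = 12.00.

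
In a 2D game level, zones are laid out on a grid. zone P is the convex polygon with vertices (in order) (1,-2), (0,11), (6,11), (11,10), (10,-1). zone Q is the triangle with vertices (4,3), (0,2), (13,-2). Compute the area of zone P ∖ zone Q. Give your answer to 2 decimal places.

|zone P| = 123, |zone P∩zone Q| = 13.2625.
|zone P ∖ zone Q| = |zone P| − |zone P∩zone Q| = 123 − 13.2625 = 109.74.

109.74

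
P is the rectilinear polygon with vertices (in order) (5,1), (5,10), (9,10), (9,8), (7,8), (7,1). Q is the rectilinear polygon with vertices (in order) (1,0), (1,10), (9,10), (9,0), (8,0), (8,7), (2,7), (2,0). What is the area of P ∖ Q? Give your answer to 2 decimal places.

|P| = 22, |P∩Q| = 10.
|P ∖ Q| = |P| − |P∩Q| = 22 − 10 = 12.00.

12.00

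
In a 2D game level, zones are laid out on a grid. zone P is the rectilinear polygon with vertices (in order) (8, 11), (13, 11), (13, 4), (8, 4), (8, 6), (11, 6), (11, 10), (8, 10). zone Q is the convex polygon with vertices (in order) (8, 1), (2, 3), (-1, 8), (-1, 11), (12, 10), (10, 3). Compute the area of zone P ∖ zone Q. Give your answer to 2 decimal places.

15.49

|zone P| = 23, |zone P∩zone Q| = 7.5082.
|zone P ∖ zone Q| = |zone P| − |zone P∩zone Q| = 23 − 7.5082 = 15.49.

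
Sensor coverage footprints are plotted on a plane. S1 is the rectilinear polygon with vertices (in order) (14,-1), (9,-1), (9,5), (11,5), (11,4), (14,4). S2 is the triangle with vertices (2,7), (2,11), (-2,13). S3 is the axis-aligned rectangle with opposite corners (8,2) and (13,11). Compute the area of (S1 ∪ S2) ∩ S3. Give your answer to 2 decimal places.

10.00

The region (S1 ∪ S2) ∩ S3 is the polygon with vertices (9,5), (11,5), (11,4), (13,4), (13,2), (9,2).
By the shoelace formula its area is 10.00.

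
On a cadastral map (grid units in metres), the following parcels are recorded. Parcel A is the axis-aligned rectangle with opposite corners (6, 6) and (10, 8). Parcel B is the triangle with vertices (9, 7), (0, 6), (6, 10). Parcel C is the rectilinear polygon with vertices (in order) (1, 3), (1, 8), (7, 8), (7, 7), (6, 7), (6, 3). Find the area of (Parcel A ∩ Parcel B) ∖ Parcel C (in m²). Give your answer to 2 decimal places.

2.00

|Parcel A ∩ Parcel B| = 3.
|(Parcel A ∩ Parcel B) ∩ Parcel C| = 1.
|(Parcel A ∩ Parcel B) ∖ Parcel C| = 3 − 1 = 2.00.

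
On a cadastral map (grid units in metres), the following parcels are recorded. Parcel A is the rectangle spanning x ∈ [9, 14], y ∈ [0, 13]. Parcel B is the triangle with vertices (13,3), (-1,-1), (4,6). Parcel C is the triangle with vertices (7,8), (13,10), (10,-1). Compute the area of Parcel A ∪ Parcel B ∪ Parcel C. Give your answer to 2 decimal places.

105.00

By inclusion–exclusion:
Individual areas: |Parcel A| = 65, |Parcel B| = 39, |Parcel C| = 30.
|Parcel A∩Parcel B| = 4.9524.
|Parcel A∩Parcel C| = 23.0303.
|Parcel B∩Parcel C| = 4.8486.
|Parcel A∩Parcel B∩Parcel C| = 3.8278.
|Parcel A ∪ Parcel B ∪ Parcel C| = 134 − 32.8313 + 3.8278 = 105.00.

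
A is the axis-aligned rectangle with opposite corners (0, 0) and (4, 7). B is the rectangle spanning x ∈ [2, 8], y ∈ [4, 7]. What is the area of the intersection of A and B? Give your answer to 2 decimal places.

6.00

|A∩B|: x∈[2,4], y∈[4,7] → 2·3 = 6.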